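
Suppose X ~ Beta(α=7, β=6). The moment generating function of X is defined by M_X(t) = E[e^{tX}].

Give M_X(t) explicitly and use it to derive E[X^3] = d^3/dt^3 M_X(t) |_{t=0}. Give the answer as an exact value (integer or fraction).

E[X^3] = M^(3)(0) = 12/65

M_X(t) = ₁F₁(7; 13; t)
M^(3)(t) = 12*₁F₁(10; 16; t)/65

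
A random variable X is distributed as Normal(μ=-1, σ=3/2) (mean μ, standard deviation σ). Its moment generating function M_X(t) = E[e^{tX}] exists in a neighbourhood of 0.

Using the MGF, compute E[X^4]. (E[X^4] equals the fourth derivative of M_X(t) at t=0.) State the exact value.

E[X^4] = M^(4)(0) = 475/16

M_X(t) = e^(9*t^2/8 - t)
M^(4)(t) = (6561*t^4*e^(9*t^2/8) - 11664*t^3*e^(9*t^2/8) + 25272*t^2*e^(9*t^2/8) - 17856*t*e^(9*t^2/8) + 7600*e^(9*t^2/8))*e^(-t)/256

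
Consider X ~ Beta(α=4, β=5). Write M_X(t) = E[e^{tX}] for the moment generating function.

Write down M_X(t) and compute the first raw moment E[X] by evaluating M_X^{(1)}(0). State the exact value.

M_X(t) = ₁F₁(4; 9; t)
dM/dt = 4*₁F₁(5; 10; t)/9

E[X] = dM/dt |_{t=0} = 4/9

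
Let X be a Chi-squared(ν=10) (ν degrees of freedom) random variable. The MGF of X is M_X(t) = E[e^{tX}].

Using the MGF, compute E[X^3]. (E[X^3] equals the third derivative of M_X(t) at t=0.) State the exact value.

E[X^3] = M′′′(0) = 1680

M_X(t) = (1 - 2*t)^(-5)
M′(t) = 10/(64*t^6 - 192*t^5 + 240*t^4 - 160*t^3 + 60*t^2 - 12*t + 1)
M′′(t) = -120/(128*t^7 - 448*t^6 + 672*t^5 - 560*t^4 + 280*t^3 - 84*t^2 + 14*t - 1)
M′′′(t) = 1680/(256*t^8 - 1024*t^7 + 1792*t^6 - 1792*t^5 + 1120*t^4 - 448*t^3 + 112*t^2 - 16*t + 1)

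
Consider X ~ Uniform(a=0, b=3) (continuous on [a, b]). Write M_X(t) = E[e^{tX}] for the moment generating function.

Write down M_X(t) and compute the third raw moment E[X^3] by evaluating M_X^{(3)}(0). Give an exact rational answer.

E[X^3] = d^3M/dt^3 |_{t=0} = 27/4

M_X(t) = (e^(3*t) - 1)/(3*t)
dM/dt = (3*t*e^(3*t) - e^(3*t) + 1)/(3*t^2)
d^2M/dt^2 = (9*t^2*e^(3*t) - 6*t*e^(3*t) + 2*e^(3*t) - 2)/(3*t^3)
d^3M/dt^3 = (9*t^3*e^(3*t) - 9*t^2*e^(3*t) + 6*t*e^(3*t) - 2*e^(3*t) + 2)/t^4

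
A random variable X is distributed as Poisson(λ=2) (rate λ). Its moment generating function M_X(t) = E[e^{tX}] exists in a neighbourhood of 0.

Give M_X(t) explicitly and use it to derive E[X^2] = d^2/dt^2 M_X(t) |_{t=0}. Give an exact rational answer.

E[X^2] = D^2[M](0) = 6

M_X(t) = e^(2*e^(t) - 2)
D^2[M](t) = (4*e^(2*t)*e^(2*e^(t)) + 2*e^(t)*e^(2*e^(t)))*e^(-2)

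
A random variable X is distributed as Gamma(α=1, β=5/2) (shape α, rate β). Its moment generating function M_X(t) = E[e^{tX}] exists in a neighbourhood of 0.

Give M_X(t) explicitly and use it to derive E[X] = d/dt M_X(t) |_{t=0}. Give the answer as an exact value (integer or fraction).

M_X(t) = 5/(2*(5/2 - t))
M^(1)(t) = 10/(4*t^2 - 20*t + 25)

E[X] = M^(1)(0) = 2/5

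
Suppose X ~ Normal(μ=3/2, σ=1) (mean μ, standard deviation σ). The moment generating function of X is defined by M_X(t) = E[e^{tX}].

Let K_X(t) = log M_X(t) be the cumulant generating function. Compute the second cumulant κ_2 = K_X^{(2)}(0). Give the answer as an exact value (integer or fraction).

κ_2 = D^2[K](0) = 1

M_X(t) = e^(t^2/2 + 3*t/2)
K_X(t) = log M_X(t) = t^2/2 + 3*t/2
D^2[K](t) = 1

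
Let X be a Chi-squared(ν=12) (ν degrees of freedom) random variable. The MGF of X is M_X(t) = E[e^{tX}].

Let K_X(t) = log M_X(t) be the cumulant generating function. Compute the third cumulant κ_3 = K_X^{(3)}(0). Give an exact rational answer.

M_X(t) = (1 - 2*t)^(-6)
K_X(t) = log M_X(t) = -6*log(1 - 2*t)
K′(t) = -12/(2*t - 1)
K′′(t) = 24/(4*t^2 - 4*t + 1)
K′′′(t) = -96/(8*t^3 - 12*t^2 + 6*t - 1)

κ_3 = K′′′(0) = 96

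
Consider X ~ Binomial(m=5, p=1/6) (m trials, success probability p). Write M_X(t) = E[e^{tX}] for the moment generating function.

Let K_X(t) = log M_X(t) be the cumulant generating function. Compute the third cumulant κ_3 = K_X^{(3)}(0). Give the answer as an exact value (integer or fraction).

M_X(t) = (e^(t)/6 + 5/6)^5
K_X(t) = log M_X(t) = 5*log(e^(t)/6 + 5/6)
D^3[K](t) = (-25*e^(2*t) + 125*e^(t))/(e^(3*t) + 15*e^(2*t) + 75*e^(t) + 125)

κ_3 = D^3[K](0) = 25/54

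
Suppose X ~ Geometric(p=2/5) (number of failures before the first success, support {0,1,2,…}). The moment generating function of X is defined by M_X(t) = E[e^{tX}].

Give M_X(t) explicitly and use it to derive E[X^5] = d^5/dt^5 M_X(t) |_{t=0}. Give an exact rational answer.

E[X^5] = D^5[M](0) = 5403/2

M_X(t) = 2/(5*(1 - 3*e^(t)/5))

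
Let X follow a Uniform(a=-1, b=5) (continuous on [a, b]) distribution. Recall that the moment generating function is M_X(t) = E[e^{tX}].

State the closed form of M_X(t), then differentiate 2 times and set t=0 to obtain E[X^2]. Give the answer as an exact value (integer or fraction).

E[X^2] = M′′(0) = 7

M_X(t) = (e^(5*t) - e^(-t))/(6*t)
M′(t) = (5*t*e^(6*t) + t - e^(6*t) + 1)*e^(-t)/(6*t^2)
M′′(t) = (25*t^2*e^(6*t) - t^2 - 10*t*e^(6*t) - 2*t + 2*e^(6*t) - 2)*e^(-t)/(6*t^3)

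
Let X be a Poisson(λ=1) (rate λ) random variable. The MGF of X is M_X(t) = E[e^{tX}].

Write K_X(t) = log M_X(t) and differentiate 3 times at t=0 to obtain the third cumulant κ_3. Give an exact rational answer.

κ_3 = K^(3)(0) = 1

M_X(t) = e^(e^(t) - 1)
K_X(t) = log M_X(t) = e^(t) - 1
K^(3)(t) = e^(t)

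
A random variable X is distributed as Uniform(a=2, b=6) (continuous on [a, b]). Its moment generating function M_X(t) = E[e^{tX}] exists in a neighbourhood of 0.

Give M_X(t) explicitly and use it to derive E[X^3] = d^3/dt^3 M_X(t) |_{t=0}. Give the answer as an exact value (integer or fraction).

E[X^3] = M^(3)(0) = 80

M_X(t) = (e^(6*t) - e^(2*t))/(4*t)
M^(3)(t) = (108*t^3*e^(6*t) - 4*t^3*e^(2*t) - 54*t^2*e^(6*t) + 6*t^2*e^(2*t) + 18*t*e^(6*t) - 6*t*e^(2*t) - 3*e^(6*t) + 3*e^(2*t))/(2*t^4)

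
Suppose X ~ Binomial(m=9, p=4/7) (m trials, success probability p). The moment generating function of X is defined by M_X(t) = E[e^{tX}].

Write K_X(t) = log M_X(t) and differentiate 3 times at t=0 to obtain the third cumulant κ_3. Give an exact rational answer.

κ_3 = K′′′(0) = -108/343

M_X(t) = (4*e^(t)/7 + 3/7)^9
K_X(t) = log M_X(t) = 9*log(4*e^(t)/7 + 3/7)
K′(t) = 36*e^(t)/(4*e^(t) + 3)
K′′(t) = 108*e^(t)/(16*e^(2*t) + 24*e^(t) + 9)
K′′′(t) = (-432*e^(2*t) + 324*e^(t))/(64*e^(3*t) + 144*e^(2*t) + 108*e^(t) + 27)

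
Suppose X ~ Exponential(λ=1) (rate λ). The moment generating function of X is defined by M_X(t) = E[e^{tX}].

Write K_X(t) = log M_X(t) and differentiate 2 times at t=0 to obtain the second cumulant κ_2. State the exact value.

M_X(t) = 1/(1 - t)
K_X(t) = log M_X(t) = -log(1 - t)
K^(2)(t) = 1/(t^2 - 2*t + 1)

κ_2 = K^(2)(0) = 1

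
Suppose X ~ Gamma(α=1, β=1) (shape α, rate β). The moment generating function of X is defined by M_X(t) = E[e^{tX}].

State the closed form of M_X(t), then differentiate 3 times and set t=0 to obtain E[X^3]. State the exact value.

M_X(t) = 1/(1 - t)
M′(t) = 1/(t^2 - 2*t + 1)
M′′(t) = -2/(t^3 - 3*t^2 + 3*t - 1)
M′′′(t) = 6/(t^4 - 4*t^3 + 6*t^2 - 4*t + 1)

E[X^3] = M′′′(0) = 6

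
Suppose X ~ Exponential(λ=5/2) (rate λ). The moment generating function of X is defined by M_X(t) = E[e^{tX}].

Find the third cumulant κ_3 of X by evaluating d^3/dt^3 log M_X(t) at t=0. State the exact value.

κ_3 = K^(3)(0) = 16/125

M_X(t) = 5/(2*(5/2 - t))
K_X(t) = log M_X(t) = -log(5/2 - t) - log(2) + log(5)
K^(3)(t) = -16/(8*t^3 - 60*t^2 + 150*t - 125)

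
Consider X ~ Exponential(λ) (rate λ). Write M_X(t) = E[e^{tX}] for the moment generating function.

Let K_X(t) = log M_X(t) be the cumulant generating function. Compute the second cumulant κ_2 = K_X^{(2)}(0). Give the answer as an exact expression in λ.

M_X(t) = λ/(λ - t)
K_X(t) = log M_X(t) = log(λ) - log(λ - t)
D^2[K](t) = 1/(λ^2 - 2*λ*t + t^2)

κ_2 = D^2[K](0) = λ^(-2)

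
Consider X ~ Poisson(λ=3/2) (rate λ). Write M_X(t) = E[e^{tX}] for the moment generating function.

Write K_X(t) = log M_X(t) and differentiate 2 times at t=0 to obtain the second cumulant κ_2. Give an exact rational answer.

κ_2 = d^2K/dt^2 |_{t=0} = 3/2

M_X(t) = e^(3*e^(t)/2 - 3/2)
K_X(t) = log M_X(t) = 3*e^(t)/2 - 3/2
dK/dt = 3*e^(t)/2
d^2K/dt^2 = 3*e^(t)/2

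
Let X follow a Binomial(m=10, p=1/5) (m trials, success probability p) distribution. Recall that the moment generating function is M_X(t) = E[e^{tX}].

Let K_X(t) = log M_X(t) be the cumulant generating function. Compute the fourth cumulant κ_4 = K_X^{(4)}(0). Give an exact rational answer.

M_X(t) = (e^(t)/5 + 4/5)^10
K_X(t) = log M_X(t) = 10*log(e^(t)/5 + 4/5)
dK/dt = 10*e^(t)/(e^(t) + 4)
d^2K/dt^2 = 40*e^(t)/(e^(2*t) + 8*e^(t) + 16)
d^3K/dt^3 = (-40*e^(2*t) + 160*e^(t))/(e^(3*t) + 12*e^(2*t) + 48*e^(t) + 64)
d^4K/dt^4 = (40*e^(3*t) - 640*e^(2*t) + 640*e^(t))/(e^(4*t) + 16*e^(3*t) + 96*e^(2*t) + 256*e^(t) + 256)

κ_4 = d^4K/dt^4 |_{t=0} = 8/125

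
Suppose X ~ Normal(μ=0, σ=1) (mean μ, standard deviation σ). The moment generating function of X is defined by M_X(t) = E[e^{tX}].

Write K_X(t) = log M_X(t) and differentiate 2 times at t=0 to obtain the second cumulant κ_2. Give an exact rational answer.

κ_2 = K^(2)(0) = 1

M_X(t) = e^(t^2/2)
K_X(t) = log M_X(t) = t^2/2
K^(2)(t) = 1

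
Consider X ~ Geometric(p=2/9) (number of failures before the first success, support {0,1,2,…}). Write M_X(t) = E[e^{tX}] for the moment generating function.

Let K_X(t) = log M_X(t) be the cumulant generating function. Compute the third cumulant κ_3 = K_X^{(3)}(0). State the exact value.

M_X(t) = 2/(9*(1 - 7*e^(t)/9))
K_X(t) = log M_X(t) = -log(1 - 7*e^(t)/9) - 2*log(3) + log(2)
dK/dt = -7*e^(t)/(7*e^(t) - 9)
d^2K/dt^2 = 63*e^(t)/(49*e^(2*t) - 126*e^(t) + 81)
d^3K/dt^3 = (-441*e^(2*t) - 567*e^(t))/(343*e^(3*t) - 1323*e^(2*t) + 1701*e^(t) - 729)

κ_3 = d^3K/dt^3 |_{t=0} = 126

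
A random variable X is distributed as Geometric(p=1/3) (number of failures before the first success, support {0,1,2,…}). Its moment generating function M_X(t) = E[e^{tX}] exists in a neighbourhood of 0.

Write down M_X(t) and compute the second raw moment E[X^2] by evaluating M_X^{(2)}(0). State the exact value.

E[X^2] = D^2[M](0) = 10

M_X(t) = 1/(3*(1 - 2*e^(t)/3))
D^2[M](t) = (-4*e^(2*t) - 6*e^(t))/(8*e^(3*t) - 36*e^(2*t) + 54*e^(t) - 27)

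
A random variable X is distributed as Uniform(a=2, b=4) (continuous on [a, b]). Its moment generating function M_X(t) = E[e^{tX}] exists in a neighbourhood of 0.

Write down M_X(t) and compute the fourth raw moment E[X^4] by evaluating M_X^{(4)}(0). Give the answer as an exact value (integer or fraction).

M_X(t) = (e^(4*t) - e^(2*t))/(2*t)

E[X^4] = D^4[M](0) = 496/5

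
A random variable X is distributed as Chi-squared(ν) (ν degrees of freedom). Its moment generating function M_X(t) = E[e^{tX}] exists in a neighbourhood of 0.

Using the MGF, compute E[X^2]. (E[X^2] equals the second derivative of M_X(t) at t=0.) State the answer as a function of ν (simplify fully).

E[X^2] = M′′(0) = ν*(ν + 2)

M_X(t) = (1 - 2*t)^(-ν/2)
M′(t) = -ν/(2*t*(1 - 2*t)^(ν/2) - (1 - 2*t)^(ν/2))
M′′(t) = (ν^2 + 2*ν)/(4*t^2*(1 - 2*t)^(ν/2) - 4*t*(1 - 2*t)^(ν/2) + (1 - 2*t)^(ν/2))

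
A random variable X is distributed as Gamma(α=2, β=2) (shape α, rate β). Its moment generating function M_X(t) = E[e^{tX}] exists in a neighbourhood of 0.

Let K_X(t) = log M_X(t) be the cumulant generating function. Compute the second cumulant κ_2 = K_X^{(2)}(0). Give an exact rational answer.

M_X(t) = 4/(2 - t)^2
K_X(t) = log M_X(t) = -2*log(2 - t) + 2*log(2)
dK/dt = -2/(t - 2)
d^2K/dt^2 = 2/(t^2 - 4*t + 4)

κ_2 = d^2K/dt^2 |_{t=0} = 1/2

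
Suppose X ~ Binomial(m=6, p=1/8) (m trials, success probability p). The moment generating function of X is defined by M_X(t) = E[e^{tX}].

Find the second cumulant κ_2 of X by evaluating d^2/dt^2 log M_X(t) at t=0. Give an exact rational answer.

M_X(t) = (e^(t)/8 + 7/8)^6
K_X(t) = log M_X(t) = 6*log(e^(t)/8 + 7/8)
K′(t) = 6*e^(t)/(e^(t) + 7)
K′′(t) = 42*e^(t)/(e^(2*t) + 14*e^(t) + 49)

κ_2 = K′′(0) = 21/32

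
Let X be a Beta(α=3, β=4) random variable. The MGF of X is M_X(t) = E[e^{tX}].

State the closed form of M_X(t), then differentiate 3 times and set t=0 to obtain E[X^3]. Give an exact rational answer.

M_X(t) = ₁F₁(3; 7; t)
dM/dt = 3*₁F₁(4; 8; t)/7
d^2M/dt^2 = 3*₁F₁(5; 9; t)/14
d^3M/dt^3 = 5*₁F₁(6; 10; t)/42

E[X^3] = d^3M/dt^3 |_{t=0} = 5/42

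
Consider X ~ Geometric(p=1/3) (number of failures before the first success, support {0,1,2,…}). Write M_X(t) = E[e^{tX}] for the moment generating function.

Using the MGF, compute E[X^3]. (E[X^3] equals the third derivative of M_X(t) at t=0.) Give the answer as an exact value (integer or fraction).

M_X(t) = 1/(3*(1 - 2*e^(t)/3))
M^(3)(t) = (8*e^(3*t) + 48*e^(2*t) + 18*e^(t))/(16*e^(4*t) - 96*e^(3*t) + 216*e^(2*t) - 216*e^(t) + 81)

E[X^3] = M^(3)(0) = 74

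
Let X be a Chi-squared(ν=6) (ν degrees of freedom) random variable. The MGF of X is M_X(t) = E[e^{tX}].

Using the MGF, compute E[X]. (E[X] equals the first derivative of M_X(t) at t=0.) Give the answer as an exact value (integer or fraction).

M_X(t) = (1 - 2*t)^(-3)
M′(t) = 6/(16*t^4 - 32*t^3 + 24*t^2 - 8*t + 1)

E[X] = M′(0) = 6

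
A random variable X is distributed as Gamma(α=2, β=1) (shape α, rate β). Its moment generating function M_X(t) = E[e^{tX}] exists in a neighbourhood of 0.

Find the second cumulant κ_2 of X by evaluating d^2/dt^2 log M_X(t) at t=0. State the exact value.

M_X(t) = (1 - t)^(-2)
K_X(t) = log M_X(t) = -2*log(1 - t)
K^(2)(t) = 2/(t^2 - 2*t + 1)

κ_2 = K^(2)(0) = 2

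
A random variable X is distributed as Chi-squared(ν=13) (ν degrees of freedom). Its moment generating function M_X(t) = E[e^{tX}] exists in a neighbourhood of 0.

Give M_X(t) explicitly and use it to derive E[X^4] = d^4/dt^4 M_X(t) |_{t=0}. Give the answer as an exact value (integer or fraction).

E[X^4] = M^(4)(0) = 62985

M_X(t) = (1 - 2*t)^(-13/2)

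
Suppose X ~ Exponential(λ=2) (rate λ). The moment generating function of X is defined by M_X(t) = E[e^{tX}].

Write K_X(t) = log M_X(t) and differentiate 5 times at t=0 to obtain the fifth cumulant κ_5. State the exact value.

M_X(t) = 2/(2 - t)
K_X(t) = log M_X(t) = -log(2 - t) + log(2)
D^5[K](t) = -24/(t^5 - 10*t^4 + 40*t^3 - 80*t^2 + 80*t - 32)

κ_5 = D^5[K](0) = 3/4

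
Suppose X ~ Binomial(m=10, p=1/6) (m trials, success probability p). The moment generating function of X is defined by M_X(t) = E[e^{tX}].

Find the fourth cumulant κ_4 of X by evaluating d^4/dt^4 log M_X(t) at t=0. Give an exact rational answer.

κ_4 = K^(4)(0) = 25/108

M_X(t) = (e^(t)/6 + 5/6)^10
K_X(t) = log M_X(t) = 10*log(e^(t)/6 + 5/6)
K^(4)(t) = (50*e^(3*t) - 1000*e^(2*t) + 1250*e^(t))/(e^(4*t) + 20*e^(3*t) + 150*e^(2*t) + 500*e^(t) + 625)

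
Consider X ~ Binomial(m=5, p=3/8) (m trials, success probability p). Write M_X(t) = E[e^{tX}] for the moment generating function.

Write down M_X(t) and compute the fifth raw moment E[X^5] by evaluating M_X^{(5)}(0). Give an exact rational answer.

E[X^5] = M′′′′′(0) = 605325/4096

M_X(t) = (3*e^(t)/8 + 5/8)^5
M′(t) = 1215*e^(5*t)/32768 + 2025*e^(4*t)/8192 + 10125*e^(3*t)/16384 + 5625*e^(2*t)/8192 + 9375*e^(t)/32768
M′′(t) = 6075*e^(5*t)/32768 + 2025*e^(4*t)/2048 + 30375*e^(3*t)/16384 + 5625*e^(2*t)/4096 + 9375*e^(t)/32768
M′′′(t) = 30375*e^(5*t)/32768 + 2025*e^(4*t)/512 + 91125*e^(3*t)/16384 + 5625*e^(2*t)/2048 + 9375*e^(t)/32768
M′′′′(t) = 151875*e^(5*t)/32768 + 2025*e^(4*t)/128 + 273375*e^(3*t)/16384 + 5625*e^(2*t)/1024 + 9375*e^(t)/32768
M′′′′′(t) = 759375*e^(5*t)/32768 + 2025*e^(4*t)/32 + 820125*e^(3*t)/16384 + 5625*e^(2*t)/512 + 9375*e^(t)/32768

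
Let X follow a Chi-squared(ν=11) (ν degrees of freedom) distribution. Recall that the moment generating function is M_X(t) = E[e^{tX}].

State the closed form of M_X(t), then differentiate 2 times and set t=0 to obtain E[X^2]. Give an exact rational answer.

E[X^2] = d^2M/dt^2 |_{t=0} = 143

M_X(t) = (1 - 2*t)^(-11/2)
dM/dt = 11/(64*t^6*√(1 - 2*t) - 192*t^5*√(1 - 2*t) + 240*t^4*√(1 - 2*t) - 160*t^3*√(1 - 2*t) + 60*t^2*√(1 - 2*t) - 12*t*√(1 - 2*t) + √(1 - 2*t))
d^2M/dt^2 = -143/(128*t^7*√(1 - 2*t) - 448*t^6*√(1 - 2*t) + 672*t^5*√(1 - 2*t) - 560*t^4*√(1 - 2*t) + 280*t^3*√(1 - 2*t) - 84*t^2*√(1 - 2*t) + 14*t*√(1 - 2*t) - √(1 - 2*t))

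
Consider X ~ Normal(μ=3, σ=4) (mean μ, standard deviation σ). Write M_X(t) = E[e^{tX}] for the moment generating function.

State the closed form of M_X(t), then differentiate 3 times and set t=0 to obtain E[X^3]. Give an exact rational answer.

M_X(t) = e^(8*t^2 + 3*t)
D^3[M](t) = 4096*t^3*e^(3*t)*e^(8*t^2) + 2304*t^2*e^(3*t)*e^(8*t^2) + 1200*t*e^(3*t)*e^(8*t^2) + 171*e^(3*t)*e^(8*t^2)

E[X^3] = D^3[M](0) = 171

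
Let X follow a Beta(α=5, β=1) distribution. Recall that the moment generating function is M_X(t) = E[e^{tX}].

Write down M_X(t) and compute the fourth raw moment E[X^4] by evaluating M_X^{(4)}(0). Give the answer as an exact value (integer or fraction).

M_X(t) = ₁F₁(5; 6; t)
D^4[M](t) = 5*₁F₁(9; 10; t)/9

E[X^4] = D^4[M](0) = 5/9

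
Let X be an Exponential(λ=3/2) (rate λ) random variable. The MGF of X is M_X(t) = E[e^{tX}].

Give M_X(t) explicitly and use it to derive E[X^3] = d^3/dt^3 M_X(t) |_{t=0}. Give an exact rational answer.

M_X(t) = 3/(2*(3/2 - t))
D^3[M](t) = 144/(16*t^4 - 96*t^3 + 216*t^2 - 216*t + 81)

E[X^3] = D^3[M](0) = 16/9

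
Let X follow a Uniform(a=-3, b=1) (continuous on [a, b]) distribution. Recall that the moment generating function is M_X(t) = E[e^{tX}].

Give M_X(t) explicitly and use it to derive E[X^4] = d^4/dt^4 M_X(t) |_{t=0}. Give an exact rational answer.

E[X^4] = D^4[M](0) = 61/5

M_X(t) = (e^(t) - e^(-3*t))/(4*t)
D^4[M](t) = (t^4*e^(4*t) - 81*t^4 - 4*t^3*e^(4*t) - 108*t^3 + 12*t^2*e^(4*t) - 108*t^2 - 24*t*e^(4*t) - 72*t + 24*e^(4*t) - 24)*e^(-3*t)/(4*t^5)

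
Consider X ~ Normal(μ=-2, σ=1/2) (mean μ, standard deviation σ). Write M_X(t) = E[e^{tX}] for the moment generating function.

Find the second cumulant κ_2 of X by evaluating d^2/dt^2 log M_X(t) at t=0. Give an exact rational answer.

M_X(t) = e^(t^2/8 - 2*t)
K_X(t) = log M_X(t) = t^2/8 - 2*t
D^2[K](t) = 1/4

κ_2 = D^2[K](0) = 1/4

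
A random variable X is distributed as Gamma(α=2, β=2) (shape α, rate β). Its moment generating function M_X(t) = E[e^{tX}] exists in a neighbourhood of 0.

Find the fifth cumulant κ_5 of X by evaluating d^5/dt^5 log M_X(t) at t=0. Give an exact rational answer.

M_X(t) = 4/(2 - t)^2
K_X(t) = log M_X(t) = -2*log(2 - t) + 2*log(2)
K^(5)(t) = -48/(t^5 - 10*t^4 + 40*t^3 - 80*t^2 + 80*t - 32)

κ_5 = K^(5)(0) = 3/2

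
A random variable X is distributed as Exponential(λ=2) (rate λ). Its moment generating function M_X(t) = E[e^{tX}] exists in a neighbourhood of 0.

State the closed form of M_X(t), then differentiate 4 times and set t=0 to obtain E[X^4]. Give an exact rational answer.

E[X^4] = d^4M/dt^4 |_{t=0} = 3/2

M_X(t) = 2/(2 - t)
dM/dt = 2/(t^2 - 4*t + 4)
d^2M/dt^2 = -4/(t^3 - 6*t^2 + 12*t - 8)
d^3M/dt^3 = 12/(t^4 - 8*t^3 + 24*t^2 - 32*t + 16)
d^4M/dt^4 = -48/(t^5 - 10*t^4 + 40*t^3 - 80*t^2 + 80*t - 32)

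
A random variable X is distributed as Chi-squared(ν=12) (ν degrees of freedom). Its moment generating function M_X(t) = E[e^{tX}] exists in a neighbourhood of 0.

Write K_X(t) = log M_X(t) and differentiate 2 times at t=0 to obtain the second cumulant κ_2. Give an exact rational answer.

κ_2 = D^2[K](0) = 24

M_X(t) = (1 - 2*t)^(-6)
K_X(t) = log M_X(t) = -6*log(1 - 2*t)
D^2[K](t) = 24/(4*t^2 - 4*t + 1)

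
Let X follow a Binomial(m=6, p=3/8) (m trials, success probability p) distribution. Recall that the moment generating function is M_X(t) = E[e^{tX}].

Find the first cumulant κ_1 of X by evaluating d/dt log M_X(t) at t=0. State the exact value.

M_X(t) = (3*e^(t)/8 + 5/8)^6
K_X(t) = log M_X(t) = 6*log(3*e^(t)/8 + 5/8)
K^(1)(t) = 18*e^(t)/(3*e^(t) + 5)

κ_1 = K^(1)(0) = 9/4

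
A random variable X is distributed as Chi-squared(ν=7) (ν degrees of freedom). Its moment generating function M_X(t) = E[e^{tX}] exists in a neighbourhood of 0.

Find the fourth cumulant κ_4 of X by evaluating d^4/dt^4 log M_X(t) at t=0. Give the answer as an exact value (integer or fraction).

M_X(t) = (1 - 2*t)^(-7/2)
K_X(t) = log M_X(t) = -7*log(1 - 2*t)/2
D^4[K](t) = 336/(16*t^4 - 32*t^3 + 24*t^2 - 8*t + 1)

κ_4 = D^4[K](0) = 336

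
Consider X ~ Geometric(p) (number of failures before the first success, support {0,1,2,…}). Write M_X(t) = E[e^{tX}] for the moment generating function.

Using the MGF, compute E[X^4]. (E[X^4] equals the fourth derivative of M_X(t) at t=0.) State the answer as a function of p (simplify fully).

M_X(t) = p/(-(1 - p)*e^(t) + 1)
dM/dt = (-p^2*e^(t) + p*e^(t))/(p^2*e^(2*t) - 2*p*e^(2*t) + 2*p*e^(t) + e^(2*t) - 2*e^(t) + 1)

E[X^4] = d^4M/dt^4 |_{t=0} = 1 - 15/p + 50/p^2 - 60/p^3 + 24/p^4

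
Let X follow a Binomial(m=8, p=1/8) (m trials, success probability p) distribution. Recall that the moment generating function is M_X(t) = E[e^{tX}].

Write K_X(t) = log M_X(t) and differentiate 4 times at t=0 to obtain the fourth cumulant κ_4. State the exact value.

κ_4 = d^4K/dt^4 |_{t=0} = 77/256

M_X(t) = (e^(t)/8 + 7/8)^8
K_X(t) = log M_X(t) = 8*log(e^(t)/8 + 7/8)
dK/dt = 8*e^(t)/(e^(t) + 7)
d^2K/dt^2 = 56*e^(t)/(e^(2*t) + 14*e^(t) + 49)
d^3K/dt^3 = (-56*e^(2*t) + 392*e^(t))/(e^(3*t) + 21*e^(2*t) + 147*e^(t) + 343)
d^4K/dt^4 = (56*e^(3*t) - 1568*e^(2*t) + 2744*e^(t))/(e^(4*t) + 28*e^(3*t) + 294*e^(2*t) + 1372*e^(t) + 2401)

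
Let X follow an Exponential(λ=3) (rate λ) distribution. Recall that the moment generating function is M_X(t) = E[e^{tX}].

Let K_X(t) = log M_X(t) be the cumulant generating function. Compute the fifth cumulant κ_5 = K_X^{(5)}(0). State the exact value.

M_X(t) = 3/(3 - t)
K_X(t) = log M_X(t) = -log(3 - t) + log(3)
K^(5)(t) = -24/(t^5 - 15*t^4 + 90*t^3 - 270*t^2 + 405*t - 243)

κ_5 = K^(5)(0) = 8/81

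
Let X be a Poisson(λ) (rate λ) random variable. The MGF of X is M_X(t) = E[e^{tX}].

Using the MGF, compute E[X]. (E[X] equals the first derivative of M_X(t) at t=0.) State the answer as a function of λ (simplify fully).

M_X(t) = e^(λ*(e^(t) - 1))
D[M](t) = λ*e^(-λ)*e^(t)*e^(λ*e^(t))

E[X] = D[M](0) = λ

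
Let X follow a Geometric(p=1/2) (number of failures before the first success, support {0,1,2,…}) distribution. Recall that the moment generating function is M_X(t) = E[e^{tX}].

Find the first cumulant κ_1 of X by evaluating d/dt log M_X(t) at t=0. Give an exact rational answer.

M_X(t) = 1/(2*(1 - e^(t)/2))
K_X(t) = log M_X(t) = -log(1 - e^(t)/2) - log(2)
D[K](t) = -e^(t)/(e^(t) - 2)

κ_1 = D[K](0) = 1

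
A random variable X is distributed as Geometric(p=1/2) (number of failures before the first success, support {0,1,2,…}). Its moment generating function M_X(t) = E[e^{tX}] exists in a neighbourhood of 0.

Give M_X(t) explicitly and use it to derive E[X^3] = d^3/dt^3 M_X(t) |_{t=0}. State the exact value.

M_X(t) = 1/(2*(1 - e^(t)/2))
M^(3)(t) = (e^(3*t) + 8*e^(2*t) + 4*e^(t))/(e^(4*t) - 8*e^(3*t) + 24*e^(2*t) - 32*e^(t) + 16)

E[X^3] = M^(3)(0) = 13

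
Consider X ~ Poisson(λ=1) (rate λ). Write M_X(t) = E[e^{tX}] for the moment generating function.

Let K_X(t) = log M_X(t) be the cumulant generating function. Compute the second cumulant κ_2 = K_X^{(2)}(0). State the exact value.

κ_2 = K^(2)(0) = 1

M_X(t) = e^(e^(t) - 1)
K_X(t) = log M_X(t) = e^(t) - 1
K^(2)(t) = e^(t)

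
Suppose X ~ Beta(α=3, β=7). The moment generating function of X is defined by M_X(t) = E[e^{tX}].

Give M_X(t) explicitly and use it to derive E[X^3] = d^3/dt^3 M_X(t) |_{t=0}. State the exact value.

E[X^3] = D^3[M](0) = 1/22

M_X(t) = ₁F₁(3; 10; t)
D^3[M](t) = ₁F₁(6; 13; t)/22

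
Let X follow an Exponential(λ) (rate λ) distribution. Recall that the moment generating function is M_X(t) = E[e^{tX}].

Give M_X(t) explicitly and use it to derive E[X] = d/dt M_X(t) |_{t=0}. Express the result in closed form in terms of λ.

E[X] = M′(0) = 1/λ

M_X(t) = λ/(λ - t)
M′(t) = λ/(λ^2 - 2*λ*t + t^2)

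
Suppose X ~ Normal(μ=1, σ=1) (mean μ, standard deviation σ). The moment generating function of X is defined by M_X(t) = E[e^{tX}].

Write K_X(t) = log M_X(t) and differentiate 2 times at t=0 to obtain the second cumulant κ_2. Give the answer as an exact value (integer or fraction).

M_X(t) = e^(t^2/2 + t)
K_X(t) = log M_X(t) = t^2/2 + t
D^2[K](t) = 1

κ_2 = D^2[K](0) = 1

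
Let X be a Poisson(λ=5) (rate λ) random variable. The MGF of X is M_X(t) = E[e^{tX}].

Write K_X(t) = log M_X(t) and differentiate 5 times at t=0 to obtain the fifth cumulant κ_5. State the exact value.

κ_5 = d^5K/dt^5 |_{t=0} = 5

M_X(t) = e^(5*e^(t) - 5)
K_X(t) = log M_X(t) = 5*e^(t) - 5
dK/dt = 5*e^(t)
d^2K/dt^2 = 5*e^(t)
d^3K/dt^3 = 5*e^(t)
d^4K/dt^4 = 5*e^(t)
d^5K/dt^5 = 5*e^(t)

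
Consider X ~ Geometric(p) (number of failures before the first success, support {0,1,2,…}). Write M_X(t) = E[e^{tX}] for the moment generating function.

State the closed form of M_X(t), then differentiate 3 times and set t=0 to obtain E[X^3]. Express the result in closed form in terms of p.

E[X^3] = M^(3)(0) = -1 + 7/p - 12/p^2 + 6/p^3

M_X(t) = p/(-(1 - p)*e^(t) + 1)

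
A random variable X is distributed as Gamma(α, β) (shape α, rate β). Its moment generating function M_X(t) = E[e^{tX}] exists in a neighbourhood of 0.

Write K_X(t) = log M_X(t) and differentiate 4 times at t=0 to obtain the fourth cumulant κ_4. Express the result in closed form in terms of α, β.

M_X(t) = (β/(β - t))^α
K_X(t) = log M_X(t) = α*(log(β) - log(β - t))
K′(t) = -α/(-β + t)
K′′(t) = α/(β^2 - 2*β*t + t^2)
K′′′(t) = -2*α/(-β^3 + 3*β^2*t - 3*β*t^2 + t^3)
K′′′′(t) = 6*α/(β^4 - 4*β^3*t + 6*β^2*t^2 - 4*β*t^3 + t^4)

κ_4 = K′′′′(0) = 6*α/β^4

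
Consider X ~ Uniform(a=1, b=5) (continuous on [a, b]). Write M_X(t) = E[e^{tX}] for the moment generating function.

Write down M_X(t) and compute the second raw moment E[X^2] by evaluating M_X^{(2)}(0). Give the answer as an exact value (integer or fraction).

M_X(t) = (e^(5*t) - e^(t))/(4*t)
D^2[M](t) = (25*t^2*e^(5*t) - t^2*e^(t) - 10*t*e^(5*t) + 2*t*e^(t) + 2*e^(5*t) - 2*e^(t))/(4*t^3)

E[X^2] = D^2[M](0) = 31/3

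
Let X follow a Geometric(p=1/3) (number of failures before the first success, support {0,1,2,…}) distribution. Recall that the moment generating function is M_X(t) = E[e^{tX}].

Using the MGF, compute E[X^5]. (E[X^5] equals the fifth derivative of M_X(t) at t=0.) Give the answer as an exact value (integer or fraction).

M_X(t) = 1/(3*(1 - 2*e^(t)/3))
M^(5)(t) = (32*e^(5*t) + 1248*e^(4*t) + 4752*e^(3*t) + 2808*e^(2*t) + 162*e^(t))/(64*e^(6*t) - 576*e^(5*t) + 2160*e^(4*t) - 4320*e^(3*t) + 4860*e^(2*t) - 2916*e^(t) + 729)

E[X^5] = M^(5)(0) = 9002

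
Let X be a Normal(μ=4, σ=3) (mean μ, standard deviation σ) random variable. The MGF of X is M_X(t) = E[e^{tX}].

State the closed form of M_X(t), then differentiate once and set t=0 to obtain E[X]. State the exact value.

E[X] = M^(1)(0) = 4

M_X(t) = e^(9*t^2/2 + 4*t)
M^(1)(t) = 9*t*e^(4*t)*e^(9*t^2/2) + 4*e^(4*t)*e^(9*t^2/2)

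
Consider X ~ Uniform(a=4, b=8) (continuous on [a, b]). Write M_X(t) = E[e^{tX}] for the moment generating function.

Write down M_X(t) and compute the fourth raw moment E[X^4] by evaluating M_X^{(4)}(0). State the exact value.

M_X(t) = (e^(8*t) - e^(4*t))/(4*t)
M′(t) = (8*t*e^(8*t) - 4*t*e^(4*t) - e^(8*t) + e^(4*t))/(4*t^2)
M′′(t) = (32*t^2*e^(8*t) - 8*t^2*e^(4*t) - 8*t*e^(8*t) + 4*t*e^(4*t) + e^(8*t) - e^(4*t))/(2*t^3)
M′′′(t) = (256*t^3*e^(8*t) - 32*t^3*e^(4*t) - 96*t^2*e^(8*t) + 24*t^2*e^(4*t) + 24*t*e^(8*t) - 12*t*e^(4*t) - 3*e^(8*t) + 3*e^(4*t))/(2*t^4)

E[X^4] = M′′′′(0) = 7936/5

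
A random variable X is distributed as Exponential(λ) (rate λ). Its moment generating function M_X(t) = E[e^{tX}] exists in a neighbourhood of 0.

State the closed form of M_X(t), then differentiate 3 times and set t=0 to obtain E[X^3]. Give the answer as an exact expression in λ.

M_X(t) = λ/(λ - t)
M^(3)(t) = 6*λ/(λ^4 - 4*λ^3*t + 6*λ^2*t^2 - 4*λ*t^3 + t^4)

E[X^3] = M^(3)(0) = 6/λ^3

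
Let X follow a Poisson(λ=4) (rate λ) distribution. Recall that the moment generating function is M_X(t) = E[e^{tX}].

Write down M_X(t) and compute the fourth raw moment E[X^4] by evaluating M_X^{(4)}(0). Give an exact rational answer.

M_X(t) = e^(4*e^(t) - 4)
D^4[M](t) = (256*e^(4*t)*e^(4*e^(t)) + 384*e^(3*t)*e^(4*e^(t)) + 112*e^(2*t)*e^(4*e^(t)) + 4*e^(t)*e^(4*e^(t)))*e^(-4)

E[X^4] = D^4[M](0) = 756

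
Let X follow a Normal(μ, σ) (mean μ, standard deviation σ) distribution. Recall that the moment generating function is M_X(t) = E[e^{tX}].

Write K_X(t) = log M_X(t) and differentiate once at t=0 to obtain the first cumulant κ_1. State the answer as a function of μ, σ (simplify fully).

κ_1 = K^(1)(0) = μ

M_X(t) = e^(μ*t + σ^2*t^2/2)
K_X(t) = log M_X(t) = μ*t + σ^2*t^2/2
K^(1)(t) = μ + σ^2*t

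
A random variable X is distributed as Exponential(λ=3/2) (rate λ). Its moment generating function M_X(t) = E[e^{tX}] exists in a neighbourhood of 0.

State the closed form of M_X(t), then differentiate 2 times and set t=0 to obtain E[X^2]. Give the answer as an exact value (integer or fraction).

E[X^2] = M^(2)(0) = 8/9

M_X(t) = 3/(2*(3/2 - t))
M^(2)(t) = -24/(8*t^3 - 36*t^2 + 54*t - 27)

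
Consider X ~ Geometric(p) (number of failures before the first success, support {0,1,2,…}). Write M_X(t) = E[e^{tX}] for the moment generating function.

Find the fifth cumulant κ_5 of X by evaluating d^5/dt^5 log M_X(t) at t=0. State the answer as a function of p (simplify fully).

κ_5 = K′′′′′(0) = (p^4 - 15*p^3 + 50*p^2 - 60*p + 24)/p^5

M_X(t) = p/(-(1 - p)*e^(t) + 1)
K_X(t) = log M_X(t) = log(p) - log(-(1 - p)*e^(t) + 1)
K′(t) = (-p*e^(t) + e^(t))/(p*e^(t) - e^(t) + 1)
K′′(t) = (-p*e^(t) + e^(t))/(p^2*e^(2*t) - 2*p*e^(2*t) + 2*p*e^(t) + e^(2*t) - 2*e^(t) + 1)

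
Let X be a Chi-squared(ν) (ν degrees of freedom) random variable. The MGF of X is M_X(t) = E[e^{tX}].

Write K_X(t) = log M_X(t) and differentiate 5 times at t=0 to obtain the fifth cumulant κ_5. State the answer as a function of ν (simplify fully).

κ_5 = K′′′′′(0) = 384*ν

M_X(t) = (1 - 2*t)^(-ν/2)
K_X(t) = log M_X(t) = -ν*log(1 - 2*t)/2
K′(t) = -ν/(2*t - 1)
K′′(t) = 2*ν/(4*t^2 - 4*t + 1)
K′′′(t) = -8*ν/(8*t^3 - 12*t^2 + 6*t - 1)
K′′′′(t) = 48*ν/(16*t^4 - 32*t^3 + 24*t^2 - 8*t + 1)
K′′′′′(t) = -384*ν/(32*t^5 - 80*t^4 + 80*t^3 - 40*t^2 + 10*t - 1)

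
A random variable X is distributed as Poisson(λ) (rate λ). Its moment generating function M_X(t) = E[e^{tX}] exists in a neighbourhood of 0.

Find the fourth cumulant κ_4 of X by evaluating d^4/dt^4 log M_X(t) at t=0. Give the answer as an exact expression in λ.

κ_4 = D^4[K](0) = λ

M_X(t) = e^(λ*(e^(t) - 1))
K_X(t) = log M_X(t) = λ*(e^(t) - 1)
D^4[K](t) = λ*e^(t)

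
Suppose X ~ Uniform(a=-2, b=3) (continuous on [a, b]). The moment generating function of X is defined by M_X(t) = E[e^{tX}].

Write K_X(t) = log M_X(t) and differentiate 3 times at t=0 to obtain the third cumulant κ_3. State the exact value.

κ_3 = K′′′(0) = 0

M_X(t) = (e^(3*t) - e^(-2*t))/(5*t)
K_X(t) = log M_X(t) = -log(t) + log(e^(3*t) - e^(-2*t)) - log(5)
K′(t) = (3*t*e^(5*t) + 2*t - e^(5*t) + 1)/(t*e^(5*t) - t)
K′′(t) = (-25*t^2*e^(5*t) + e^(10*t) - 2*e^(5*t) + 1)/(t^2*e^(10*t) - 2*t^2*e^(5*t) + t^2)
K′′′(t) = (125*t^3*e^(10*t) + 125*t^3*e^(5*t) - 2*e^(15*t) + 6*e^(10*t) - 6*e^(5*t) + 2)/(t^3*e^(15*t) - 3*t^3*e^(10*t) + 3*t^3*e^(5*t) - t^3)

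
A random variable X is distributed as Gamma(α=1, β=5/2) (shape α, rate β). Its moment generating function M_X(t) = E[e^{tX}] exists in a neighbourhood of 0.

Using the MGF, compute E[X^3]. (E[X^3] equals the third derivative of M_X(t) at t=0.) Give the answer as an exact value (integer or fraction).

E[X^3] = D^3[M](0) = 48/125

M_X(t) = 5/(2*(5/2 - t))
D^3[M](t) = 240/(16*t^4 - 160*t^3 + 600*t^2 - 1000*t + 625)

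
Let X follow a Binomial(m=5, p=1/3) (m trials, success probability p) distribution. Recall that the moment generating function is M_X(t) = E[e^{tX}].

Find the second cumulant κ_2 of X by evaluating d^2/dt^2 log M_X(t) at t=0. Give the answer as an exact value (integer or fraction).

κ_2 = K^(2)(0) = 10/9

M_X(t) = (e^(t)/3 + 2/3)^5
K_X(t) = log M_X(t) = 5*log(e^(t)/3 + 2/3)
K^(2)(t) = 10*e^(t)/(e^(2*t) + 4*e^(t) + 4)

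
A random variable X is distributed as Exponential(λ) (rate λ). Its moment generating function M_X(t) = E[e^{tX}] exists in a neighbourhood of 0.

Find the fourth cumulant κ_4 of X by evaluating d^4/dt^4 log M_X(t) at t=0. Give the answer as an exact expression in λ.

M_X(t) = λ/(λ - t)
K_X(t) = log M_X(t) = log(λ) - log(λ - t)
dK/dt = -1/(-λ + t)
d^2K/dt^2 = 1/(λ^2 - 2*λ*t + t^2)
d^3K/dt^3 = -2/(-λ^3 + 3*λ^2*t - 3*λ*t^2 + t^3)
d^4K/dt^4 = 6/(λ^4 - 4*λ^3*t + 6*λ^2*t^2 - 4*λ*t^3 + t^4)

κ_4 = d^4K/dt^4 |_{t=0} = 6/λ^4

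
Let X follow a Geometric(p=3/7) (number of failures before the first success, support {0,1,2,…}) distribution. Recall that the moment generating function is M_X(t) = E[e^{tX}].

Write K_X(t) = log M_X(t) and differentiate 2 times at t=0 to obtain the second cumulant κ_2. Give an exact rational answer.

κ_2 = K′′(0) = 28/9

M_X(t) = 3/(7*(1 - 4*e^(t)/7))
K_X(t) = log M_X(t) = -log(1 - 4*e^(t)/7) - log(7) + log(3)
K′(t) = -4*e^(t)/(4*e^(t) - 7)
K′′(t) = 28*e^(t)/(16*e^(2*t) - 56*e^(t) + 49)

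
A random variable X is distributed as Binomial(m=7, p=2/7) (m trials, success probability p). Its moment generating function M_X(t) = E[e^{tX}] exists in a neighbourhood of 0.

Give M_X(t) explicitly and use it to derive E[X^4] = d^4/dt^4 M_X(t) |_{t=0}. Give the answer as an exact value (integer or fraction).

M_X(t) = (2*e^(t)/7 + 5/7)^7
M′(t) = 128*e^(7*t)/117649 + 1920*e^(6*t)/117649 + 12000*e^(5*t)/117649 + 40000*e^(4*t)/117649 + 75000*e^(3*t)/117649 + 75000*e^(2*t)/117649 + 31250*e^(t)/117649
M′′(t) = 128*e^(7*t)/16807 + 11520*e^(6*t)/117649 + 60000*e^(5*t)/117649 + 160000*e^(4*t)/117649 + 225000*e^(3*t)/117649 + 150000*e^(2*t)/117649 + 31250*e^(t)/117649
M′′′(t) = 128*e^(7*t)/2401 + 69120*e^(6*t)/117649 + 300000*e^(5*t)/117649 + 640000*e^(4*t)/117649 + 675000*e^(3*t)/117649 + 300000*e^(2*t)/117649 + 31250*e^(t)/117649
M′′′′(t) = 128*e^(7*t)/343 + 414720*e^(6*t)/117649 + 1500000*e^(5*t)/117649 + 2560000*e^(4*t)/117649 + 2025000*e^(3*t)/117649 + 600000*e^(2*t)/117649 + 31250*e^(t)/117649

E[X^4] = M′′′′(0) = 20918/343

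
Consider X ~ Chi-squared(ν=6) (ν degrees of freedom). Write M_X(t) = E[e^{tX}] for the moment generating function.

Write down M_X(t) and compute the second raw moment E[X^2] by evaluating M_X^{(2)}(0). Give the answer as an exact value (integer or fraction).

M_X(t) = (1 - 2*t)^(-3)
D^2[M](t) = -48/(32*t^5 - 80*t^4 + 80*t^3 - 40*t^2 + 10*t - 1)

E[X^2] = D^2[M](0) = 48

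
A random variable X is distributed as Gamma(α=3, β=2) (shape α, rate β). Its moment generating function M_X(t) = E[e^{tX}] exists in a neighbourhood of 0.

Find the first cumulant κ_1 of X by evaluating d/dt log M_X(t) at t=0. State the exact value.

M_X(t) = 8/(2 - t)^3
K_X(t) = log M_X(t) = -3*log(2 - t) + 3*log(2)
K^(1)(t) = -3/(t - 2)

κ_1 = K^(1)(0) = 3/2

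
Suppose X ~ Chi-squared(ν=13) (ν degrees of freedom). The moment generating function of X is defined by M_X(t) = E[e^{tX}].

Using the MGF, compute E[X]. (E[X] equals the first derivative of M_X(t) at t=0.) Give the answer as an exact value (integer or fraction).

M_X(t) = (1 - 2*t)^(-13/2)
dM/dt = -13/(128*t^7*√(1 - 2*t) - 448*t^6*√(1 - 2*t) + 672*t^5*√(1 - 2*t) - 560*t^4*√(1 - 2*t) + 280*t^3*√(1 - 2*t) - 84*t^2*√(1 - 2*t) + 14*t*√(1 - 2*t) - √(1 - 2*t))

E[X] = dM/dt |_{t=0} = 13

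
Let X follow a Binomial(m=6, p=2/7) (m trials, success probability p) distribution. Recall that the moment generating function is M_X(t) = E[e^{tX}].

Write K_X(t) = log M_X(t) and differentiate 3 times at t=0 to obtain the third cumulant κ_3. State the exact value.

M_X(t) = (2*e^(t)/7 + 5/7)^6
K_X(t) = log M_X(t) = 6*log(2*e^(t)/7 + 5/7)
K^(3)(t) = (-120*e^(2*t) + 300*e^(t))/(8*e^(3*t) + 60*e^(2*t) + 150*e^(t) + 125)

κ_3 = K^(3)(0) = 180/343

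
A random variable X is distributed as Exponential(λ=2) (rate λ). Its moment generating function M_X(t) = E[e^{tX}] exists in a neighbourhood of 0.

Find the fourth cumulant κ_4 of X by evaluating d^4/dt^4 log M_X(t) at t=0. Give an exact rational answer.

M_X(t) = 2/(2 - t)
K_X(t) = log M_X(t) = -log(2 - t) + log(2)
K′(t) = -1/(t - 2)
K′′(t) = 1/(t^2 - 4*t + 4)
K′′′(t) = -2/(t^3 - 6*t^2 + 12*t - 8)
K′′′′(t) = 6/(t^4 - 8*t^3 + 24*t^2 - 32*t + 16)

κ_4 = K′′′′(0) = 3/8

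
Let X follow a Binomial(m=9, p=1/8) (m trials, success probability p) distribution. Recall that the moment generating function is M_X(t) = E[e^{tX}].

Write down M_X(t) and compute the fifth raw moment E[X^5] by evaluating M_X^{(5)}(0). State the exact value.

E[X^5] = M′′′′′(0) = 103329/2048

M_X(t) = (e^(t)/8 + 7/8)^9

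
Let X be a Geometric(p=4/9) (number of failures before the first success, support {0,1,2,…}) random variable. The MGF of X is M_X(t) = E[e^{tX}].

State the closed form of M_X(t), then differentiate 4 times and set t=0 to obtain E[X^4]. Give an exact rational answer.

E[X^4] = D^4[M](0) = 4865/32

M_X(t) = 4/(9*(1 - 5*e^(t)/9))
D^4[M](t) = (-2500*e^(4*t) - 49500*e^(3*t) - 89100*e^(2*t) - 14580*e^(t))/(3125*e^(5*t) - 28125*e^(4*t) + 101250*e^(3*t) - 182250*e^(2*t) + 164025*e^(t) - 59049)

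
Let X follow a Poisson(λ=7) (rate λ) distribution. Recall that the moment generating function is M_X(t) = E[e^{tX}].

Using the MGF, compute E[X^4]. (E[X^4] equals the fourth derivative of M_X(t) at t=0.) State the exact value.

M_X(t) = e^(7*e^(t) - 7)
D^4[M](t) = (2401*e^(4*t)*e^(7*e^(t)) + 2058*e^(3*t)*e^(7*e^(t)) + 343*e^(2*t)*e^(7*e^(t)) + 7*e^(t)*e^(7*e^(t)))*e^(-7)

E[X^4] = D^4[M](0) = 4809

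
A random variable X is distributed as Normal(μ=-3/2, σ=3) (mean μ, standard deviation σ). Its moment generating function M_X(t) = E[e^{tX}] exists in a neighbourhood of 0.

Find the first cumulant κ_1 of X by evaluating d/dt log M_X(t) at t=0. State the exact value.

M_X(t) = e^(9*t^2/2 - 3*t/2)
K_X(t) = log M_X(t) = 9*t^2/2 - 3*t/2
D[K](t) = 9*t - 3/2

κ_1 = D[K](0) = -3/2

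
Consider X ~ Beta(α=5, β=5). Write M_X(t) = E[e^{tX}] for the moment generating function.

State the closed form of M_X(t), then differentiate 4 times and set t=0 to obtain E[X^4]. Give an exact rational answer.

M_X(t) = ₁F₁(5; 10; t)
M^(4)(t) = 14*₁F₁(9; 14; t)/143

E[X^4] = M^(4)(0) = 14/143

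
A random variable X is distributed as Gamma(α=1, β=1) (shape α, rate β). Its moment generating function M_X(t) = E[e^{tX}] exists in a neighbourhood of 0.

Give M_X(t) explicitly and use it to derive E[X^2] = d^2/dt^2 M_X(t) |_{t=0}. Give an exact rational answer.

E[X^2] = M^(2)(0) = 2

M_X(t) = 1/(1 - t)
M^(2)(t) = -2/(t^3 - 3*t^2 + 3*t - 1)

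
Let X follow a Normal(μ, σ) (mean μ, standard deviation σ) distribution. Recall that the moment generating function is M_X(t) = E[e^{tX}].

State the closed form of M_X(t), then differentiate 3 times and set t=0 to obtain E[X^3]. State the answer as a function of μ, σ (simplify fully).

E[X^3] = M′′′(0) = μ*(μ^2 + 3*σ^2)

M_X(t) = e^(μ*t + σ^2*t^2/2)
M′(t) = μ*e^(μ*t)*e^(σ^2*t^2/2) + σ^2*t*e^(μ*t)*e^(σ^2*t^2/2)
M′′(t) = μ^2*e^(μ*t)*e^(σ^2*t^2/2) + 2*μ*σ^2*t*e^(μ*t)*e^(σ^2*t^2/2) + σ^4*t^2*e^(μ*t)*e^(σ^2*t^2/2) + σ^2*e^(μ*t)*e^(σ^2*t^2/2)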